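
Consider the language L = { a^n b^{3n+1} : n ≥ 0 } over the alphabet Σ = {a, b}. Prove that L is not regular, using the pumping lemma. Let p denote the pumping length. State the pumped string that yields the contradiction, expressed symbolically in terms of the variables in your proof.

Toward a contradiction, assume L is regular with pumping length p.
Take w = a^p b^{3p+1}. Then w ∈ L and |w| = 4p+1 ≥ p.
By the pumping lemma, w = xyz with |xy| ≤ p and |y| > 0.
Because |xy| ≤ p and w begins with p copies of a, we have y = a^k with 1 ≤ k ≤ p.
Pump with i = 2: xy^2z = a^{p+k} b^{3p+1}. For this to lie in L we would need 3p+1 = 3(p+k)+1, which forces k = 0. But k ≥ 1, so xy^2z ∉ L.
This is a contradiction; hence L is not regular.

a^{p+k} b^{3p+1}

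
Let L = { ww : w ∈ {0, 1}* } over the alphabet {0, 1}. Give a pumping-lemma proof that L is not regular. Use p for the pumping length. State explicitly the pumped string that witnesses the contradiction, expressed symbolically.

Assume L is regular. Let p be the pumping length given by the pumping lemma.
Take w = 0^p 1^p 0^p 1^p = uu where u = 0^p1^p; then w ∈ L and |w| = 4p ≥ p.
Write w = xyz as guaranteed by the lemma, with |xy| ≤ p and y is nonempty.
Because |xy| ≤ p and w begins with p copies of 0, we have y = 0^k with 1 ≤ k ≤ p.
Pump with i = 2: xy^2z = 0^{p+k} 1^p 0^p 1^p, of length 4p+k. Suppose this equals vv. The string starts with 0 and ends with 1, so v does too; thus the boundary between the two copies of v is a 1→0 transition. There is exactly one such transition, at position 2p+k, so |v| = 2p+k and |vv| = 4p+2k ≠ 4p+k since k ≥ 1. So xy^2z ∉ L.
Contradiction. Therefore L is not regular.

0^{p+k} 1^p 0^p 1^p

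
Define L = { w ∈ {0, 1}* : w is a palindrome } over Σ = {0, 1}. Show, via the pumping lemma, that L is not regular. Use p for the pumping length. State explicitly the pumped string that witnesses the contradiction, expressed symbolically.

Assume L is regular. Let p be the pumping length given by the pumping lemma.
Take w = 0^p 1 0^p, a palindrome of length 2p+1 ≥ p.
By the pumping lemma, w = xyz with |xy| ≤ p and y is nonempty.
Because |xy| ≤ p and w begins with p copies of 0, we have y = 0^k with 1 ≤ k ≤ p.
Pump with i = 2: xy^2z = 0^{p+k} 1 0^p. Its reverse is 0^p 1 0^{p+k}, which differs from xy^2z since k ≥ 1. So xy^2z is not a palindrome and xy^2z ∉ L.
This is a contradiction; hence L is not regular.

0^{p+k} 1 0^p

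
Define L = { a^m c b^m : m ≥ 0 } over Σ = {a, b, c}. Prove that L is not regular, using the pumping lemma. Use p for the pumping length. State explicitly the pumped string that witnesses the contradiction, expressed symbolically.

a^{p+k} c b^p

Toward a contradiction, assume L is regular with pumping length p.
Take w = a^p c b^p ∈ L with |w| = 2p+1 ≥ p.
Write w = xyz as guaranteed by the lemma, with |xy| ≤ p and |y| ≥ 1.
Because |xy| ≤ p and w begins with p copies of a, we have y = a^k with 1 ≤ k ≤ p.
Pump with i = 2: xy^2z = a^{p+k} c b^p, which would require p+k = p. But k ≥ 1, so xy^2z ∉ L.
Contradiction. Therefore L is not regular.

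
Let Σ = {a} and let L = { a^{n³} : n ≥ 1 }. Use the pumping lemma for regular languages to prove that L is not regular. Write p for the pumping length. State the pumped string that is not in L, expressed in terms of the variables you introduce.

a^{p³+k}

Assume L is regular. Let p be the pumping length given by the pumping lemma.
Take w = a^{p³} ∈ L with |w| = p³ ≥ p.
The pumping lemma gives a decomposition w = xyz where |xy| ≤ p and y is nonempty.
Then y = a^k for some k with 1 ≤ k ≤ p.
Pump with i = 2: xy^2z = a^{p³+k}. Since 1 ≤ k ≤ p, p³ < p³+k ≤ p³+p < p³+3p²+3p+1 = (p+1)³, so p³+k is not a perfect cube. So xy^2z ∉ L.
Contradiction. Therefore L is not regular.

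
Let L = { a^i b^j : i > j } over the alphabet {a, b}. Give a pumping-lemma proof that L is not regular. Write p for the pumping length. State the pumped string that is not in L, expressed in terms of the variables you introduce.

a^{p+1-k} b^p

Toward a contradiction, assume L is regular with pumping length p.
Choose w = a^{p+1} b^p ∈ L, with |w| = 2p+1 ≥ p.
By the pumping lemma, w = xyz with |xy| ≤ p and |y| > 0.
Since the first p symbols of w are all a's and |xy| ≤ p, y lies entirely in the leading a-block: y = a^k for some k with 1 ≤ k ≤ p.
Consider xy^0z = xz = a^{p+1-k} b^p. Since k ≥ 1, the a-count p+1-k is at most p, so i > j fails; thus xz ∉ L.
Contradiction. Therefore L is not regular.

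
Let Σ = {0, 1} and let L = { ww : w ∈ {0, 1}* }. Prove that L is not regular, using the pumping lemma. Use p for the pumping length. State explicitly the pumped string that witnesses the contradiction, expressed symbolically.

Toward a contradiction, assume L is regular with pumping length p.
Take w = 0^p 1^p 0^p 1^p = uu where u = 0^p1^p; then w ∈ L and |w| = 4p ≥ p.
The pumping lemma gives a decomposition w = xyz where |xy| ≤ p and |y| ≥ 1.
The first p characters of w are 0's, so xy (and hence y) consists only of 0's. Write y = 0^k, 1 ≤ k ≤ p.
Pump with i = 2: xy^2z = 0^{p+k} 1^p 0^p 1^p, of length 4p+k. Suppose this equals vv. The string starts with 0 and ends with 1, so v does too; thus the boundary between the two copies of v is a 1→0 transition. There is exactly one such transition, at position 2p+k, so |v| = 2p+k and |vv| = 4p+2k ≠ 4p+k since k ≥ 1. So xy^2z ∉ L.
This is a contradiction; hence L is not regular.

0^{p+k} 1^p 0^p 1^p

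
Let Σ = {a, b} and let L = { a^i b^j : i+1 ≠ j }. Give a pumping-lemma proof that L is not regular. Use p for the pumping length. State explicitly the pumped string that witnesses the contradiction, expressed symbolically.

a^{p+p!} b^{p+p!+1}

Toward a contradiction, assume L is regular with pumping length p.
Choose w = a^p b^{p+p!+1}. Since p ≠ (p+p!+1)-1 = p+p!, w ∈ L; and |w| ≥ p.
The pumping lemma gives a decomposition w = xyz where |xy| ≤ p and |y| > 0.
Because |xy| ≤ p and w begins with p copies of a, we have y = a^k with 1 ≤ k ≤ p.
Since 1 ≤ k ≤ p, k divides p!; set t = 1 + p!/k. Then xy^t z has p + (p!/k)·k = p + p! copies of a. Now the a-count is p+p! and (b-count)-1 = (p+p!+1)-1 = p+p!, so i+1 ≠ j fails. So xy^t z = a^{p+p!} b^{p+p!+1} ∉ L.
Contradiction. Therefore L is not regular.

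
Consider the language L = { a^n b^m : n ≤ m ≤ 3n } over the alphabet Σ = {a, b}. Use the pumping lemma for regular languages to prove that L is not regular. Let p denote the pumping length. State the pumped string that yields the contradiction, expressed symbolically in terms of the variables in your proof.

a^{p+k} b^p

Assume L is regular; let p be its pumping constant.
Take w = a^p b^p ∈ L (since p ≤ p ≤ 3p), with |w| = 2p ≥ p.
The pumping lemma gives a decomposition w = xyz where |xy| ≤ p and |y| > 0.
Since the first p symbols of w are all a's and |xy| ≤ p, y lies entirely in the leading a-block: y = a^k for some k with 1 ≤ k ≤ p.
Pump with i = 2: xy^2z = a^{p+k} b^p. Now n = p+k > p = m, so the condition n ≤ m fails. Thus xy^2z ∉ L.
Contradiction. Therefore L is not regular.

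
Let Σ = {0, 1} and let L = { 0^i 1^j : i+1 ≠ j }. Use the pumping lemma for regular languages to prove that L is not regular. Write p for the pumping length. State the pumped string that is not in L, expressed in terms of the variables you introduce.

Toward a contradiction, assume L is regular with pumping length p.
Choose w = 0^p 1^{p+p!+1}. Since p ≠ (p+p!+1)-1 = p+p!, w ∈ L; and |w| ≥ p.
Write w = xyz as guaranteed by the lemma, with |xy| ≤ p and |y| ≥ 1.
Because |xy| ≤ p and w begins with p copies of 0, we have y = 0^k with 1 ≤ k ≤ p.
Since 1 ≤ k ≤ p, k divides p!; set t = 1 + p!/k. Then xy^t z has p + (p!/k)·k = p + p! copies of 0. Now the 0-count is p+p! and (1-count)-1 = (p+p!+1)-1 = p+p!, so i+1 ≠ j fails. So xy^t z = 0^{p+p!} 1^{p+p!+1} ∉ L.
This contradicts the pumping lemma, so L is not regular.

0^{p+p!} 1^{p+p!+1}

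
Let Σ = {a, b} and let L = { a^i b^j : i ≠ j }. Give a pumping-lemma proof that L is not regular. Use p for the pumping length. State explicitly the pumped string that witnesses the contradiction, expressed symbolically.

a^{p+p!} b^{p+p!}

Toward a contradiction, assume L is regular with pumping length p.
Choose w = a^p b^{p+p!}. Since p ≠ p+p!, w ∈ L; and |w| ≥ p.
By the pumping lemma, w = xyz with |xy| ≤ p and y is nonempty.
The first p characters of w are a's, so xy (and hence y) consists only of a's. Write y = a^k, 1 ≤ k ≤ p.
Since 1 ≤ k ≤ p, k divides p!; set t = 1 + p!/k. Then xy^t z has p + (p!/k)·k = p + p! copies of a. Now the a-count equals the b-count, so i ≠ j fails. So xy^t z = a^{p+p!} b^{p+p!} ∉ L.
This is a contradiction; hence L is not regular.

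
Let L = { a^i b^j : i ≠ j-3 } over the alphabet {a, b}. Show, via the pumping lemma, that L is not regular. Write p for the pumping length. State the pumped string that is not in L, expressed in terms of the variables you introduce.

Suppose for contradiction that L is regular, and let p be the pumping length.
Choose w = a^p b^{p+p!+3}. Since p ≠ (p+p!+3)-3 = p+p!, w ∈ L; and |w| ≥ p.
By the pumping lemma, w = xyz with |xy| ≤ p and y is nonempty.
Because |xy| ≤ p and w begins with p copies of a, we have y = a^k with 1 ≤ k ≤ p.
Since 1 ≤ k ≤ p, k divides p!; set t = 1 + p!/k. Then xy^t z has p + (p!/k)·k = p + p! copies of a. Now the a-count is p+p! and (b-count)-3 = (p+p!+3)-3 = p+p!, so i ≠ j-3 fails. So xy^t z = a^{p+p!} b^{p+p!+3} ∉ L.
Contradiction. Therefore L is not regular.

a^{p+p!} b^{p+p!+3}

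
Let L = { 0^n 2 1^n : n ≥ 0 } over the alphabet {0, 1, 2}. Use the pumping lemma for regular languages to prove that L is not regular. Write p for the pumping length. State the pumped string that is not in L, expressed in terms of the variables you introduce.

0^{p+k} 2 1^p

Suppose for contradiction that L is regular, and let p be the pumping length.
Take w = 0^p 2 1^p ∈ L with |w| = 2p+1 ≥ p.
The pumping lemma gives a decomposition w = xyz where |xy| ≤ p and |y| ≥ 1.
Because |xy| ≤ p and w begins with p copies of 0, we have y = 0^k with 1 ≤ k ≤ p.
Pump with i = 2: xy^2z = 0^{p+k} 2 1^p, which would require p+k = p. But k ≥ 1, so xy^2z ∉ L.
This contradicts the pumping lemma, so L is not regular.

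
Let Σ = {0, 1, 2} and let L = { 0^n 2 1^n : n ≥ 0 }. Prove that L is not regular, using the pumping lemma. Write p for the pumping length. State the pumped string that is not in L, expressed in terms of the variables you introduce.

0^{p+k} 2 1^p

Assume L is regular; let p be its pumping constant.
Take w = 0^p 2 1^p ∈ L with |w| = 2p+1 ≥ p.
By the pumping lemma, w = xyz with |xy| ≤ p and y is nonempty.
Because |xy| ≤ p and w begins with p copies of 0, we have y = 0^k with 1 ≤ k ≤ p.
Pump with i = 2: xy^2z = 0^{p+k} 2 1^p, which would require p+k = p. But k ≥ 1, so xy^2z ∉ L.
This is a contradiction; hence L is not regular.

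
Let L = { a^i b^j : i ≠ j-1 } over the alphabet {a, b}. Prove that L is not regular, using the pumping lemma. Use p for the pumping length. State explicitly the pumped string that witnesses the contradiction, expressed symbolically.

Assume L is regular; let p be its pumping constant.
Choose w = a^p b^{p+p!+1}. Since p ≠ (p+p!+1)-1 = p+p!, w ∈ L; and |w| ≥ p.
Write w = xyz as guaranteed by the lemma, with |xy| ≤ p and |y| ≥ 1.
Because |xy| ≤ p and w begins with p copies of a, we have y = a^k with 1 ≤ k ≤ p.
Since 1 ≤ k ≤ p, k divides p!; set t = 1 + p!/k. Then xy^t z has p + (p!/k)·k = p + p! copies of a. Now the a-count is p+p! and (b-count)-1 = (p+p!+1)-1 = p+p!, so i ≠ j-1 fails. So xy^t z = a^{p+p!} b^{p+p!+1} ∉ L.
Contradiction. Therefore L is not regular.

a^{p+p!} b^{p+p!+1}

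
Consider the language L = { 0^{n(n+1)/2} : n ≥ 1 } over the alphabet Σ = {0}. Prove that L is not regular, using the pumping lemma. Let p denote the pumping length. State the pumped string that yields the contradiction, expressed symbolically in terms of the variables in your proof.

Toward a contradiction, assume L is regular with pumping length p.
Take w = 0^{p(p+1)/2} ∈ L with |w| = p(p+1)/2 ≥ p.
The pumping lemma gives a decomposition w = xyz where |xy| ≤ p and y is nonempty.
Then y = 0^k for some k with 1 ≤ k ≤ p.
Pump with i = 2: xy^2z = 0^{p(p+1)/2+k}. Since 1 ≤ k ≤ p, p(p+1)/2 < p(p+1)/2+k ≤ p(p+1)/2+p < (p+1)(p+2)/2, so p(p+1)/2+k is strictly between consecutive triangular numbers. So xy^2z ∉ L.
This is a contradiction; hence L is not regular.

0^{p(p+1)/2+k}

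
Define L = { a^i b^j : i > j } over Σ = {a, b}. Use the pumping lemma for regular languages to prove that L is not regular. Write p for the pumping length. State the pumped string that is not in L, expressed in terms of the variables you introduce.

Suppose for contradiction that L is regular, and let p be the pumping length.
Choose w = a^{p+1} b^p ∈ L, with |w| = 2p+1 ≥ p.
By the pumping lemma, w = xyz with |xy| ≤ p and |y| ≥ 1.
Since the first p symbols of w are all a's and |xy| ≤ p, y lies entirely in the leading a-block: y = a^k for some k with 1 ≤ k ≤ p.
Consider xy^0z = xz = a^{p+1-k} b^p. Since k ≥ 1, the a-count p+1-k is at most p, so i > j fails; thus xz ∉ L.
This contradicts the pumping lemma, so L is not regular.

a^{p+1-k} b^p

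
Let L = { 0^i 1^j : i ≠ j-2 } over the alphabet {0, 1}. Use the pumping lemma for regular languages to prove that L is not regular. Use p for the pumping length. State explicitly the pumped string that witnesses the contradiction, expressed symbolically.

Assume L is regular. Let p be the pumping length given by the pumping lemma.
Choose w = 0^p 1^{p+p!+2}. Since p ≠ (p+p!+2)-2 = p+p!, w ∈ L; and |w| ≥ p.
Write w = xyz as guaranteed by the lemma, with |xy| ≤ p and |y| > 0.
Because |xy| ≤ p and w begins with p copies of 0, we have y = 0^k with 1 ≤ k ≤ p.
Since 1 ≤ k ≤ p, k divides p!; set t = 1 + p!/k. Then xy^t z has p + (p!/k)·k = p + p! copies of 0. Now the 0-count is p+p! and (1-count)-2 = (p+p!+2)-2 = p+p!, so i ≠ j-2 fails. So xy^t z = 0^{p+p!} 1^{p+p!+2} ∉ L.
This is a contradiction; hence L is not regular.

0^{p+p!} 1^{p+p!+2}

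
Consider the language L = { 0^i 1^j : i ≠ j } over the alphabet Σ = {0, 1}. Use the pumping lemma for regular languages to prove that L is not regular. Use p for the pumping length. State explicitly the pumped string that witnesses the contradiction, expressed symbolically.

0^{p+p!} 1^{p+p!}

Suppose for contradiction that L is regular, and let p be the pumping length.
Choose w = 0^p 1^{p+p!}. Since p ≠ p+p!, w ∈ L; and |w| ≥ p.
By the pumping lemma, w = xyz with |xy| ≤ p and y is nonempty.
Because |xy| ≤ p and w begins with p copies of 0, we have y = 0^k with 1 ≤ k ≤ p.
Since 1 ≤ k ≤ p, k divides p!; set t = 1 + p!/k. Then xy^t z has p + (p!/k)·k = p + p! copies of 0. Now the 0-count equals the 1-count, so i ≠ j fails. So xy^t z = 0^{p+p!} 1^{p+p!} ∉ L.
This contradicts the pumping lemma, so L is not regular.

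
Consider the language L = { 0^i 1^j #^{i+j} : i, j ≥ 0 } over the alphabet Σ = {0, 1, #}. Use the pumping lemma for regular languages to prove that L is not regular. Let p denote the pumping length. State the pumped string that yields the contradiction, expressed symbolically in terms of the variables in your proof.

0^{p+k} 1^p #^{2p}

Assume L is regular; let p be its pumping constant.
Take w = 0^p 1^p #^{2p} ∈ L (with i=j=p, i+j=2p), |w| = 4p ≥ p.
Write w = xyz as guaranteed by the lemma, with |xy| ≤ p and |y| ≥ 1.
The first p characters of w are 0's, so xy (and hence y) consists only of 0's. Write y = 0^k, 1 ≤ k ≤ p.
Consider xy^2z = 0^{p+k} 1^p #^{2p}. Now the 0- and 1-counts sum to 2p+k, but the #-count is 2p ≠ 2p+k. So xy^2z ∉ L.
This contradicts the pumping lemma, so L is not regular.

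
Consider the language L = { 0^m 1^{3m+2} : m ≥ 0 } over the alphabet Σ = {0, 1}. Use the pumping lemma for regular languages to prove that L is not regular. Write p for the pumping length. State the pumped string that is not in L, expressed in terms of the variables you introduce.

0^{p+k} 1^{3p+2}

Toward a contradiction, assume L is regular with pumping length p.
Choose w = 0^p 1^{3p+2}, which is in L with |w| = 4p+2 ≥ p.
By the pumping lemma, w = xyz with |xy| ≤ p and |y| ≥ 1.
Since the first p symbols of w are all 0's and |xy| ≤ p, y lies entirely in the leading 0-block: y = 0^k for some k with 1 ≤ k ≤ p.
Pump with i = 2: xy^2z = 0^{p+k} 1^{3p+2}. For this to lie in L we would need 3p+2 = 3(p+k)+2, which forces k = 0. But k ≥ 1, so xy^2z ∉ L.
Contradiction. Therefore L is not regular.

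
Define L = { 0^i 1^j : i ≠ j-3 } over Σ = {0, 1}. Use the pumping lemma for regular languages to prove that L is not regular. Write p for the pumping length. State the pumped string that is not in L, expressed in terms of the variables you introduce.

Suppose for contradiction that L is regular, and let p be the pumping length.
Choose w = 0^p 1^{p+p!+3}. Since p ≠ (p+p!+3)-3 = p+p!, w ∈ L; and |w| ≥ p.
Write w = xyz as guaranteed by the lemma, with |xy| ≤ p and |y| > 0.
Since the first p symbols of w are all 0's and |xy| ≤ p, y lies entirely in the leading 0-block: y = 0^k for some k with 1 ≤ k ≤ p.
Since 1 ≤ k ≤ p, k divides p!; set t = 1 + p!/k. Then xy^t z has p + (p!/k)·k = p + p! copies of 0. Now the 0-count is p+p! and (1-count)-3 = (p+p!+3)-3 = p+p!, so i ≠ j-3 fails. So xy^t z = 0^{p+p!} 1^{p+p!+3} ∉ L.
Contradiction. Therefore L is not regular.

0^{p+p!} 1^{p+p!+3}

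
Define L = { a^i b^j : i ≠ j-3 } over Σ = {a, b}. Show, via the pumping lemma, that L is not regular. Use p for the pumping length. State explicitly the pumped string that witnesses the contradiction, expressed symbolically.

Assume L is regular; let p be its pumping constant.
Choose w = a^p b^{p+p!+3}. Since p ≠ (p+p!+3)-3 = p+p!, w ∈ L; and |w| ≥ p.
The pumping lemma gives a decomposition w = xyz where |xy| ≤ p and y is nonempty.
Because |xy| ≤ p and w begins with p copies of a, we have y = a^k with 1 ≤ k ≤ p.
Since 1 ≤ k ≤ p, k divides p!; set t = 1 + p!/k. Then xy^t z has p + (p!/k)·k = p + p! copies of a. Now the a-count is p+p! and (b-count)-3 = (p+p!+3)-3 = p+p!, so i ≠ j-3 fails. So xy^t z = a^{p+p!} b^{p+p!+3} ∉ L.
This is a contradiction; hence L is not regular.

a^{p+p!} b^{p+p!+3}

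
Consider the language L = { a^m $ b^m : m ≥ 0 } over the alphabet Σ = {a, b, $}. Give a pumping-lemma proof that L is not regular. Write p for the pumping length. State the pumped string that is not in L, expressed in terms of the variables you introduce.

a^{p+k} $ b^p

Assume L is regular; let p be its pumping constant.
Take w = a^p $ b^p ∈ L with |w| = 2p+1 ≥ p.
By the pumping lemma, w = xyz with |xy| ≤ p and y is nonempty.
The first p characters of w are a's, so xy (and hence y) consists only of a's. Write y = a^k, 1 ≤ k ≤ p.
Pump with i = 2: xy^2z = a^{p+k} $ b^p, which would require p+k = p. But k ≥ 1, so xy^2z ∉ L.
Contradiction. Therefore L is not regular.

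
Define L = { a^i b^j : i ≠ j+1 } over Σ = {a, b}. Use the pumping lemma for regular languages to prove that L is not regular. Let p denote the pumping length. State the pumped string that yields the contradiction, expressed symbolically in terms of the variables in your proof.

Suppose for contradiction that L is regular, and let p be the pumping length.
Choose w = a^p b^{p+p!-1}. Since p ≠ (p+p!-1)+1 = p+p!, w ∈ L; and |w| ≥ p.
The pumping lemma gives a decomposition w = xyz where |xy| ≤ p and |y| ≥ 1.
Since the first p symbols of w are all a's and |xy| ≤ p, y lies entirely in the leading a-block: y = a^k for some k with 1 ≤ k ≤ p.
Since 1 ≤ k ≤ p, k divides p!; set t = 1 + p!/k. Then xy^t z has p + (p!/k)·k = p + p! copies of a. Now the a-count is p+p! and (b-count)+1 = (p+p!-1)+1 = p+p!, so i ≠ j+1 fails. So xy^t z = a^{p+p!} b^{p+p!-1} ∉ L.
Contradiction. Therefore L is not regular.

a^{p+p!} b^{p+p!-1}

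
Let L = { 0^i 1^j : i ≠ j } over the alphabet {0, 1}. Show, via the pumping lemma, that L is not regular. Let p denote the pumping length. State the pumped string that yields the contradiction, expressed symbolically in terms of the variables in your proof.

0^{p+p!} 1^{p+p!}

Assume L is regular; let p be its pumping constant.
Choose w = 0^p 1^{p+p!}. Since p ≠ p+p!, w ∈ L; and |w| ≥ p.
The pumping lemma gives a decomposition w = xyz where |xy| ≤ p and y is nonempty.
Because |xy| ≤ p and w begins with p copies of 0, we have y = 0^k with 1 ≤ k ≤ p.
Since 1 ≤ k ≤ p, k divides p!; set t = 1 + p!/k. Then xy^t z has p + (p!/k)·k = p + p! copies of 0. Now the 0-count equals the 1-count, so i ≠ j fails. So xy^t z = 0^{p+p!} 1^{p+p!} ∉ L.
Contradiction. Therefore L is not regular.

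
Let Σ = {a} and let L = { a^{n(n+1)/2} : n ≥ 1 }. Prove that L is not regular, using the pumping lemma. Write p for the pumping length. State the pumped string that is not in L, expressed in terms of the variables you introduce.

a^{p(p+1)/2+k}

Suppose for contradiction that L is regular, and let p be the pumping length.
Take w = a^{p(p+1)/2} ∈ L with |w| = p(p+1)/2 ≥ p.
By the pumping lemma, w = xyz with |xy| ≤ p and |y| ≥ 1.
Then y = a^k for some k with 1 ≤ k ≤ p.
Pump with i = 2: xy^2z = a^{p(p+1)/2+k}. Since 1 ≤ k ≤ p, p(p+1)/2 < p(p+1)/2+k ≤ p(p+1)/2+p < (p+1)(p+2)/2, so p(p+1)/2+k is strictly between consecutive triangular numbers. So xy^2z ∉ L.
This is a contradiction; hence L is not regular.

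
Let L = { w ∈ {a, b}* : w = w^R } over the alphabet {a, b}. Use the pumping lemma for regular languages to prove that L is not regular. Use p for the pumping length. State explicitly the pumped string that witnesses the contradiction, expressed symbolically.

Assume L is regular. Let p be the pumping length given by the pumping lemma.
Take w = a^p b a^p, a palindrome of length 2p+1 ≥ p.
The pumping lemma gives a decomposition w = xyz where |xy| ≤ p and |y| > 0.
Because |xy| ≤ p and w begins with p copies of a, we have y = a^k with 1 ≤ k ≤ p.
Pump with i = 2: xy^2z = a^{p+k} b a^p. Its reverse is a^p b a^{p+k}, which differs from xy^2z since k ≥ 1. So xy^2z is not a palindrome and xy^2z ∉ L.
Contradiction. Therefore L is not regular.

a^{p+k} b a^p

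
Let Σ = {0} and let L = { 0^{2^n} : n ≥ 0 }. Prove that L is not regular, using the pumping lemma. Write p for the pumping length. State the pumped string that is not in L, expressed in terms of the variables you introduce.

Assume L is regular; let p be its pumping constant.
Take w = 0^{2^p} ∈ L with |w| = 2^p ≥ p.
By the pumping lemma, w = xyz with |xy| ≤ p and |y| ≥ 1.
Then y = 0^k for some k with 1 ≤ k ≤ p.
Pump with i = 2: xy^2z = 0^{2^p+k}. Since 1 ≤ k ≤ p < 2^p, we have 2^p < 2^p+k < 2^{p+1}, so 2^p+k is not a power of 2. So xy^2z ∉ L.
This contradicts the pumping lemma, so L is not regular.

0^{2^p+k}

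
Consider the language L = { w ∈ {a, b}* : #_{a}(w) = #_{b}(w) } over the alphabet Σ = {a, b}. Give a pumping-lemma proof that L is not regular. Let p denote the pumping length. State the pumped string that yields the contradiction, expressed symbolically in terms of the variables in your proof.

a^{p+k} b^p

Toward a contradiction, assume L is regular with pumping length p.
Choose w = a^p b^p ∈ L with |w| = 2p ≥ p.
Write w = xyz as guaranteed by the lemma, with |xy| ≤ p and |y| ≥ 1.
The first p characters of w are a's, so xy (and hence y) consists only of a's. Write y = a^k, 1 ≤ k ≤ p.
Pump with i = 2: xy^2z = a^{p+k} b^p has p+k occurrences of a but only p of b. Since k ≥ 1 the counts differ, so xy^2z ∉ L.
This is a contradiction; hence L is not regular.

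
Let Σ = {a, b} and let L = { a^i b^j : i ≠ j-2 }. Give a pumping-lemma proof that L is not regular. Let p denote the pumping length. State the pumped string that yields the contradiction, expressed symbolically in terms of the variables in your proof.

a^{p+p!} b^{p+p!+2}

Assume L is regular; let p be its pumping constant.
Choose w = a^p b^{p+p!+2}. Since p ≠ (p+p!+2)-2 = p+p!, w ∈ L; and |w| ≥ p.
Write w = xyz as guaranteed by the lemma, with |xy| ≤ p and |y| ≥ 1.
Because |xy| ≤ p and w begins with p copies of a, we have y = a^k with 1 ≤ k ≤ p.
Since 1 ≤ k ≤ p, k divides p!; set t = 1 + p!/k. Then xy^t z has p + (p!/k)·k = p + p! copies of a. Now the a-count is p+p! and (b-count)-2 = (p+p!+2)-2 = p+p!, so i ≠ j-2 fails. So xy^t z = a^{p+p!} b^{p+p!+2} ∉ L.
Contradiction. Therefore L is not regular.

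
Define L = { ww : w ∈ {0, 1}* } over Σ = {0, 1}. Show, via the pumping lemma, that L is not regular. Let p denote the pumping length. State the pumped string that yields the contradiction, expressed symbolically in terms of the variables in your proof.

Assume L is regular. Let p be the pumping length given by the pumping lemma.
Take w = 0^p 1^p 0^p 1^p = uu where u = 0^p1^p; then w ∈ L and |w| = 4p ≥ p.
Write w = xyz as guaranteed by the lemma, with |xy| ≤ p and |y| > 0.
The first p characters of w are 0's, so xy (and hence y) consists only of 0's. Write y = 0^k, 1 ≤ k ≤ p.
Pump with i = 2: xy^2z = 0^{p+k} 1^p 0^p 1^p, of length 4p+k. Suppose this equals vv. The string starts with 0 and ends with 1, so v does too; thus the boundary between the two copies of v is a 1→0 transition. There is exactly one such transition, at position 2p+k, so |v| = 2p+k and |vv| = 4p+2k ≠ 4p+k since k ≥ 1. So xy^2z ∉ L.
This contradicts the pumping lemma, so L is not regular.

0^{p+k} 1^p 0^p 1^p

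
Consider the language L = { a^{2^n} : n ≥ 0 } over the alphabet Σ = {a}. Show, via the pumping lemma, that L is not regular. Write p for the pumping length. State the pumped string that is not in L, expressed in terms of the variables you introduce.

a^{2^p+k}

Assume L is regular. Let p be the pumping length given by the pumping lemma.
Take w = a^{2^p} ∈ L with |w| = 2^p ≥ p.
By the pumping lemma, w = xyz with |xy| ≤ p and y is nonempty.
Then y = a^k for some k with 1 ≤ k ≤ p.
Pump with i = 2: xy^2z = a^{2^p+k}. Since 1 ≤ k ≤ p < 2^p, we have 2^p < 2^p+k < 2^{p+1}, so 2^p+k is not a power of 2. So xy^2z ∉ L.
This is a contradiction; hence L is not regular.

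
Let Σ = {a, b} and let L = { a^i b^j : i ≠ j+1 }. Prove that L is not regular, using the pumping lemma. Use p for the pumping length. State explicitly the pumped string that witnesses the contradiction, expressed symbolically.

a^{p+p!} b^{p+p!-1}

Suppose for contradiction that L is regular, and let p be the pumping length.
Choose w = a^p b^{p+p!-1}. Since p ≠ (p+p!-1)+1 = p+p!, w ∈ L; and |w| ≥ p.
Write w = xyz as guaranteed by the lemma, with |xy| ≤ p and |y| > 0.
Because |xy| ≤ p and w begins with p copies of a, we have y = a^k with 1 ≤ k ≤ p.
Since 1 ≤ k ≤ p, k divides p!; set t = 1 + p!/k. Then xy^t z has p + (p!/k)·k = p + p! copies of a. Now the a-count is p+p! and (b-count)+1 = (p+p!-1)+1 = p+p!, so i ≠ j+1 fails. So xy^t z = a^{p+p!} b^{p+p!-1} ∉ L.
This is a contradiction; hence L is not regular.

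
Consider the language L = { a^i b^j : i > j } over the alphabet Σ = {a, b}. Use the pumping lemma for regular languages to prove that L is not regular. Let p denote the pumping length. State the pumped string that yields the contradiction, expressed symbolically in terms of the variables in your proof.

a^{p+1-k} b^p

Assume L is regular. Let p be the pumping length given by the pumping lemma.
Choose w = a^{p+1} b^p ∈ L, with |w| = 2p+1 ≥ p.
The pumping lemma gives a decomposition w = xyz where |xy| ≤ p and y is nonempty.
Because |xy| ≤ p and w begins with p copies of a, we have y = a^k with 1 ≤ k ≤ p.
Consider xy^0z = xz = a^{p+1-k} b^p. Since k ≥ 1, the a-count p+1-k is at most p, so i > j fails; thus xz ∉ L.
This contradicts the pumping lemma, so L is not regular.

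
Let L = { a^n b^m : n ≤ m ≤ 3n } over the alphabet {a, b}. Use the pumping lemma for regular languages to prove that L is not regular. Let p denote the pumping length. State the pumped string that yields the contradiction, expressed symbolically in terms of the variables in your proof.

a^{p+k} b^p

Toward a contradiction, assume L is regular with pumping length p.
Take w = a^p b^p ∈ L (since p ≤ p ≤ 3p), with |w| = 2p ≥ p.
Write w = xyz as guaranteed by the lemma, with |xy| ≤ p and |y| > 0.
Since the first p symbols of w are all a's and |xy| ≤ p, y lies entirely in the leading a-block: y = a^k for some k with 1 ≤ k ≤ p.
Pump with i = 2: xy^2z = a^{p+k} b^p. Now n = p+k > p = m, so the condition n ≤ m fails. Thus xy^2z ∉ L.
This is a contradiction; hence L is not regular.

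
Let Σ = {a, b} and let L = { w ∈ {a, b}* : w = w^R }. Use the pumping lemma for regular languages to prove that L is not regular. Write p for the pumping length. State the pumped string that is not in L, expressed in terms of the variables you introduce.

Assume L is regular. Let p be the pumping length given by the pumping lemma.
Take w = a^p b a^p, a palindrome of length 2p+1 ≥ p.
The pumping lemma gives a decomposition w = xyz where |xy| ≤ p and |y| > 0.
Since the first p symbols of w are all a's and |xy| ≤ p, y lies entirely in the leading a-block: y = a^k for some k with 1 ≤ k ≤ p.
Pump with i = 2: xy^2z = a^{p+k} b a^p. Its reverse is a^p b a^{p+k}, which differs from xy^2z since k ≥ 1. So xy^2z is not a palindrome and xy^2z ∉ L.
Contradiction. Therefore L is not regular.

a^{p+k} b a^p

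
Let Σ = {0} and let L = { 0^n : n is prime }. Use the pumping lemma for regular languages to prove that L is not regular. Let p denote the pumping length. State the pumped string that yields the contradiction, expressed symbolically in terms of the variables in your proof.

0^{q(1+k)}

Toward a contradiction, assume L is regular with pumping length p.
Let q be a prime with q ≥ p+2 (infinitely many primes exist), and take w = 0^q ∈ L with |w| = q ≥ p.
The pumping lemma gives a decomposition w = xyz where |xy| ≤ p and y is nonempty.
Then y = 0^k for some k with 1 ≤ k ≤ p.
Since 1 ≤ k ≤ p, |xz| = q-k. Pump with i = q+1: |xy^{q+1}z| = (q-k)+(q+1)k = q+qk = q(1+k), which is composite (both factors ≥ 2). So xy^{q+1}z = 0^{q(1+k)} ∉ L.
Contradiction. Therefore L is not regular.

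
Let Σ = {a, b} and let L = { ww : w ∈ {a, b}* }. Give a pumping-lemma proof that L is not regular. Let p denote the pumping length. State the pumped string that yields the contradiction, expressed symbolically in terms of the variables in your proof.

a^{p+k} b^p a^p b^p

Assume L is regular; let p be its pumping constant.
Take w = a^p b^p a^p b^p = uu where u = a^pb^p; then w ∈ L and |w| = 4p ≥ p.
The pumping lemma gives a decomposition w = xyz where |xy| ≤ p and |y| > 0.
Since the first p symbols of w are all a's and |xy| ≤ p, y lies entirely in the leading a-block: y = a^k for some k with 1 ≤ k ≤ p.
Pump with i = 2: xy^2z = a^{p+k} b^p a^p b^p, of length 4p+k. Suppose this equals vv. The string starts with a and ends with b, so v does too; thus the boundary between the two copies of v is a b→a transition. There is exactly one such transition, at position 2p+k, so |v| = 2p+k and |vv| = 4p+2k ≠ 4p+k since k ≥ 1. So xy^2z ∉ L.
This is a contradiction; hence L is not regular.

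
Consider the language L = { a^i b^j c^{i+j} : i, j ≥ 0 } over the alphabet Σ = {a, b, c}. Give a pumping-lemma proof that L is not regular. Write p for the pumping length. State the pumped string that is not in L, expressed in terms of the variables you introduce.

a^{p+k} b^p c^{2p}

Assume L is regular. Let p be the pumping length given by the pumping lemma.
Take w = a^p b^p c^{2p} ∈ L (with i=j=p, i+j=2p), |w| = 4p ≥ p.
By the pumping lemma, w = xyz with |xy| ≤ p and |y| ≥ 1.
Since the first p symbols of w are all a's and |xy| ≤ p, y lies entirely in the leading a-block: y = a^k for some k with 1 ≤ k ≤ p.
Consider xy^2z = a^{p+k} b^p c^{2p}. Now the a- and b-counts sum to 2p+k, but the c-count is 2p ≠ 2p+k. So xy^2z ∉ L.
Contradiction. Therefore L is not regular.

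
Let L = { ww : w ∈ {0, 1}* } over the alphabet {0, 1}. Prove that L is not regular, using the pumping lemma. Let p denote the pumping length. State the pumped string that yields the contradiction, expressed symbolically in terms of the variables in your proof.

0^{p+k} 1^p 0^p 1^p

Toward a contradiction, assume L is regular with pumping length p.
Take w = 0^p 1^p 0^p 1^p = uu where u = 0^p1^p; then w ∈ L and |w| = 4p ≥ p.
The pumping lemma gives a decomposition w = xyz where |xy| ≤ p and |y| > 0.
Since the first p symbols of w are all 0's and |xy| ≤ p, y lies entirely in the leading 0-block: y = 0^k for some k with 1 ≤ k ≤ p.
Pump with i = 2: xy^2z = 0^{p+k} 1^p 0^p 1^p, of length 4p+k. Suppose this equals vv. The string starts with 0 and ends with 1, so v does too; thus the boundary between the two copies of v is a 1→0 transition. There is exactly one such transition, at position 2p+k, so |v| = 2p+k and |vv| = 4p+2k ≠ 4p+k since k ≥ 1. So xy^2z ∉ L.
Contradiction. Therefore L is not regular.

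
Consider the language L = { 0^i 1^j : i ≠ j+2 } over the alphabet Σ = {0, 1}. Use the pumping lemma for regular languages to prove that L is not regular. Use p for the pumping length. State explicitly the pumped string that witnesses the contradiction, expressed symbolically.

Assume L is regular; let p be its pumping constant.
Choose w = 0^p 1^{p+p!-2}. Since p ≠ (p+p!-2)+2 = p+p!, w ∈ L; and |w| ≥ p.
By the pumping lemma, w = xyz with |xy| ≤ p and |y| ≥ 1.
Since the first p symbols of w are all 0's and |xy| ≤ p, y lies entirely in the leading 0-block: y = 0^k for some k with 1 ≤ k ≤ p.
Since 1 ≤ k ≤ p, k divides p!; set t = 1 + p!/k. Then xy^t z has p + (p!/k)·k = p + p! copies of 0. Now the 0-count is p+p! and (1-count)+2 = (p+p!-2)+2 = p+p!, so i ≠ j+2 fails. So xy^t z = 0^{p+p!} 1^{p+p!-2} ∉ L.
Contradiction. Therefore L is not regular.

0^{p+p!} 1^{p+p!-2}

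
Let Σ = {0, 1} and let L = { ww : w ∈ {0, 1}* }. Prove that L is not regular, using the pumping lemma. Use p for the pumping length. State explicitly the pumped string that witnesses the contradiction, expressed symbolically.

0^{p+k} 1^p 0^p 1^p

Toward a contradiction, assume L is regular with pumping length p.
Take w = 0^p 1^p 0^p 1^p = uu where u = 0^p1^p; then w ∈ L and |w| = 4p ≥ p.
By the pumping lemma, w = xyz with |xy| ≤ p and |y| > 0.
The first p characters of w are 0's, so xy (and hence y) consists only of 0's. Write y = 0^k, 1 ≤ k ≤ p.
Pump with i = 2: xy^2z = 0^{p+k} 1^p 0^p 1^p, of length 4p+k. Suppose this equals vv. The string starts with 0 and ends with 1, so v does too; thus the boundary between the two copies of v is a 1→0 transition. There is exactly one such transition, at position 2p+k, so |v| = 2p+k and |vv| = 4p+2k ≠ 4p+k since k ≥ 1. So xy^2z ∉ L.
This is a contradiction; hence L is not regular.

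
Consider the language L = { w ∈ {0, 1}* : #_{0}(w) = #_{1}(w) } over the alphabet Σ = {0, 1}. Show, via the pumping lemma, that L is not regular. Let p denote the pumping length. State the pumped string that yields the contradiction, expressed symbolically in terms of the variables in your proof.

Assume L is regular; let p be its pumping constant.
Choose w = 0^p 1^p ∈ L with |w| = 2p ≥ p.
By the pumping lemma, w = xyz with |xy| ≤ p and |y| ≥ 1.
The first p characters of w are 0's, so xy (and hence y) consists only of 0's. Write y = 0^k, 1 ≤ k ≤ p.
Pump with i = 2: xy^2z = 0^{p+k} 1^p has p+k occurrences of 0 but only p of 1. Since k ≥ 1 the counts differ, so xy^2z ∉ L.
This contradicts the pumping lemma, so L is not regular.

0^{p+k} 1^p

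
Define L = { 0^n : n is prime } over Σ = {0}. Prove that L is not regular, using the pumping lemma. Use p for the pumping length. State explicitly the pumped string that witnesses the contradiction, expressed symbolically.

Assume L is regular; let p be its pumping constant.
Let q be a prime with q ≥ p+2 (infinitely many primes exist), and take w = 0^q ∈ L with |w| = q ≥ p.
Write w = xyz as guaranteed by the lemma, with |xy| ≤ p and |y| > 0.
Then y = 0^k for some k with 1 ≤ k ≤ p.
Since 1 ≤ k ≤ p, |xz| = q-k. Pump with i = q+1: |xy^{q+1}z| = (q-k)+(q+1)k = q+qk = q(1+k), which is composite (both factors ≥ 2). So xy^{q+1}z = 0^{q(1+k)} ∉ L.
This is a contradiction; hence L is not regular.

0^{q(1+k)}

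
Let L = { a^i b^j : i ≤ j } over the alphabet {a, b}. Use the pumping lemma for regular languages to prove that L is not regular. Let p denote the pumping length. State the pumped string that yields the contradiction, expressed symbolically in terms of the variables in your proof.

Toward a contradiction, assume L is regular with pumping length p.
Choose w = a^p b^p ∈ L, with |w| = 2p ≥ p.
By the pumping lemma, w = xyz with |xy| ≤ p and |y| ≥ 1.
Because |xy| ≤ p and w begins with p copies of a, we have y = a^k with 1 ≤ k ≤ p.
Consider xy^2z = a^{p+k} b^p. Since k ≥ 1, the a-count p+k exceeds the b-count p, so i ≤ j fails; thus xy^2z ∉ L.
This contradicts the pumping lemma, so L is not regular.

a^{p+k} b^p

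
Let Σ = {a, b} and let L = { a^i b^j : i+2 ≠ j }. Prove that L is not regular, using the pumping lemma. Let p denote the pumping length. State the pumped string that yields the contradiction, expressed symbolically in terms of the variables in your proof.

Assume L is regular; let p be its pumping constant.
Choose w = a^p b^{p+p!+2}. Since p ≠ (p+p!+2)-2 = p+p!, w ∈ L; and |w| ≥ p.
Write w = xyz as guaranteed by the lemma, with |xy| ≤ p and y is nonempty.
Since the first p symbols of w are all a's and |xy| ≤ p, y lies entirely in the leading a-block: y = a^k for some k with 1 ≤ k ≤ p.
Since 1 ≤ k ≤ p, k divides p!; set t = 1 + p!/k. Then xy^t z has p + (p!/k)·k = p + p! copies of a. Now the a-count is p+p! and (b-count)-2 = (p+p!+2)-2 = p+p!, so i+2 ≠ j fails. So xy^t z = a^{p+p!} b^{p+p!+2} ∉ L.
This is a contradiction; hence L is not regular.

a^{p+p!} b^{p+p!+2}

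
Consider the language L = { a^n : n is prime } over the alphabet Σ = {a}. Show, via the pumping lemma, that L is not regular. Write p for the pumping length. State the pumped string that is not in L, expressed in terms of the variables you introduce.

a^{q(1+k)}

Suppose for contradiction that L is regular, and let p be the pumping length.
Let q be a prime with q ≥ p+2 (infinitely many primes exist), and take w = a^q ∈ L with |w| = q ≥ p.
By the pumping lemma, w = xyz with |xy| ≤ p and |y| ≥ 1.
Then y = a^k for some k with 1 ≤ k ≤ p.
Since 1 ≤ k ≤ p, |xz| = q-k. Pump with i = q+1: |xy^{q+1}z| = (q-k)+(q+1)k = q+qk = q(1+k), which is composite (both factors ≥ 2). So xy^{q+1}z = a^{q(1+k)} ∉ L.
Contradiction. Therefore L is not regular.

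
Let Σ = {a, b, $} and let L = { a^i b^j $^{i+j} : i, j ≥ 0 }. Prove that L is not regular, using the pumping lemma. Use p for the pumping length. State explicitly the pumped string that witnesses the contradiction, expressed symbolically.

a^{p+k} b^p $^{2p}

Suppose for contradiction that L is regular, and let p be the pumping length.
Take w = a^p b^p $^{2p} ∈ L (with i=j=p, i+j=2p), |w| = 4p ≥ p.
By the pumping lemma, w = xyz with |xy| ≤ p and |y| ≥ 1.
Since the first p symbols of w are all a's and |xy| ≤ p, y lies entirely in the leading a-block: y = a^k for some k with 1 ≤ k ≤ p.
Consider xy^2z = a^{p+k} b^p $^{2p}. Now the a- and b-counts sum to 2p+k, but the $-count is 2p ≠ 2p+k. So xy^2z ∉ L.
Contradiction. Therefore L is not regular.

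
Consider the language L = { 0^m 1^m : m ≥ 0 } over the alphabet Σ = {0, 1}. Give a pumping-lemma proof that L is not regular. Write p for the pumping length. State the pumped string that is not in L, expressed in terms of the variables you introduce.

Toward a contradiction, assume L is regular with pumping length p.
Let w = 0^p 1^p ∈ L; note |w| = 2p ≥ p.
By the pumping lemma, w = xyz with |xy| ≤ p and |y| > 0.
Because |xy| ≤ p and w begins with p copies of 0, we have y = 0^k with 1 ≤ k ≤ p.
Pump with i = 2: xy^2z = 0^{p+k} 1^p. For this to lie in L we would need p = p+k, which forces k = 0. But k ≥ 1, so xy^2z ∉ L.
Contradiction. Therefore L is not regular.

0^{p+k} 1^p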